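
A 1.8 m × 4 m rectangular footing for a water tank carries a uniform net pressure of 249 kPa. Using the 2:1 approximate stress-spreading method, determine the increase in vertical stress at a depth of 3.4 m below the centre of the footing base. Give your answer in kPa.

Δσ_z ≈ 46.6 kPa

By the 2:1 method the load spreads at 1 horizontal : 2 vertical, so at depth z the loaded area has grown by z in each plan dimension:
Δσ = qBL/((B+z)(L+z)) = 249×1.8×4/((1.8+3.4)(4+3.4)) = 46.59 kPa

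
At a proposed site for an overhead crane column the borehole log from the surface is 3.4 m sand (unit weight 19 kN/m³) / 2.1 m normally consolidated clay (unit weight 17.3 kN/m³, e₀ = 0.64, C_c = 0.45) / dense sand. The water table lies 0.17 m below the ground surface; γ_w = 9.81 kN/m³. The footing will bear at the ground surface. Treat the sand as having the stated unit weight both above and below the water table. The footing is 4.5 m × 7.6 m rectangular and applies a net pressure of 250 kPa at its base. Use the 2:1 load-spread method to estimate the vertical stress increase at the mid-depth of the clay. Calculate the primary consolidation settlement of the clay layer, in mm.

S_c ≈ 270 mm

Mid-depth of clay below the ground surface: z = 3.4 + 2.1/2 = 4.45 m.
Total vertical stress at mid-clay: σ_v = 19×3.4 + 17.3×1.05 = 82.765 kPa.
Pore pressure: u = 9.81×(4.45 − 0.17) = 41.987 kPa.
Initial effective stress: σ'_0 = σ_v − u = 82.765 − 41.987 = 40.778 kPa.
Stress increase at mid-clay by the 2:1 spreading method:
Δσ = qBL/((B+z)(L+z)) = 250×4.5×7.6/((4.5+4.45)(7.6+4.45)) = 79.279 kPa
Final effective stress: σ'_f = σ'_0 + Δσ = 40.778 + 79.279 = 120.06 kPa.
Normally consolidated clay, so the full stress increment lies on the virgin compression line:
S_c = C_c·H/(1+e₀)·log₁₀(σ'_f/σ'_0) = 0.45×2.1/(1+0.64)×log₁₀(120.06/40.778)
    = 0.57622 × 0.46897 = 0.2702 m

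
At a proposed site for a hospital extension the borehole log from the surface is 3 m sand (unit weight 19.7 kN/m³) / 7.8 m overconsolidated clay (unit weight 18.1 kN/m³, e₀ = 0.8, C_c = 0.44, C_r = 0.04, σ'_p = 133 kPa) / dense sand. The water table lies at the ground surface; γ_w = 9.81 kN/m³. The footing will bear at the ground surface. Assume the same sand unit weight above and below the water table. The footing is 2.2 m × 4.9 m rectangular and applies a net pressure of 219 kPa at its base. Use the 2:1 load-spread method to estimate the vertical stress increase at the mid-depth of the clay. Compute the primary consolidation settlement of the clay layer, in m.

S_c ≈ 0.0228 m

Mid-depth of clay below the ground surface: z = 3 + 7.8/2 = 6.9 m.
Total vertical stress at mid-clay: σ_v = 19.7×3 + 18.1×3.9 = 129.69 kPa.
Pore pressure: u = 9.81×(6.9 − 0) = 67.689 kPa.
Initial effective stress: σ'_0 = σ_v − u = 129.69 − 67.689 = 62.001 kPa.
Stress increase at mid-clay by the 2:1 spreading method:
Δσ = qBL/((B+z)(L+z)) = 219×2.2×4.9/((2.2+6.9)(4.9+6.9)) = 21.986 kPa
Final effective stress: σ'_f = 62.001 + 21.986 = 83.987 kPa.
σ'_f = 83.987 ≤ σ'_p = 133 kPa, so the clay remains overconsolidated and only the recompression index applies:
S_c = C_r·H/(1+e₀)·log₁₀(σ'_f/σ'_0) = 0.04×7.8/1.8×log₁₀(83.987/62.001)
    = 0.17333 × 0.13181 = 0.02285 m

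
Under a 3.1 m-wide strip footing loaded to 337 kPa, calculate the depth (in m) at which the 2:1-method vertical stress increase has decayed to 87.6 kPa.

2:1 spreading — at depth z the loaded area has grown by z in each plan dimension:
qB/(B+z) = Δσ_z ⇒ z = qB/Δσ_z − B = 337×3.1/87.6 − 3.1 = 8.826 m

z ≈ 8.83 m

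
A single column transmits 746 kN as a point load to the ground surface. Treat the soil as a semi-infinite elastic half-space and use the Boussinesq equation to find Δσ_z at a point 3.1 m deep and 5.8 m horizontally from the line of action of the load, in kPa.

Δσ_z ≈ 0.863 kPa

Boussinesq vertical stress below a point load on an elastic half-space:
Δσ_z = 3P/(2πz²) · [1 + (r/z)²]^(−5/2)
r/z = 5.8/3.1 = 1.871; [1+(r/z)²]^(−5/2) = 0.023273.
Δσ_z = 3×746/(2π×3.1²) × 0.023273 = 37.064 × 0.023273 = 0.8626 kPa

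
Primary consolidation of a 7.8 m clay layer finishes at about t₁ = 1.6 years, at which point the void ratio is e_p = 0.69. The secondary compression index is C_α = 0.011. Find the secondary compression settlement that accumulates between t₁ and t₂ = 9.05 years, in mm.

S_s ≈ 38.2 mm

Secondary compression: S_s = C_α·H/(1+e_p)·log₁₀(t₂/t₁)
S_s = 0.011×7.8/(1+0.69)×log₁₀(9.05/1.6)
    = 0.05077 × 0.7525 = 0.03821 m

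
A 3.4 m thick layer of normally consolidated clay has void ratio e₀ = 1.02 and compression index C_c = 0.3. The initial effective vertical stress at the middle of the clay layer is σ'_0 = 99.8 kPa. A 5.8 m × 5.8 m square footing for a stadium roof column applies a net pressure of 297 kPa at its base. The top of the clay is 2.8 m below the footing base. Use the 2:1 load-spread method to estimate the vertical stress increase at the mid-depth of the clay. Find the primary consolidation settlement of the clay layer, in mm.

Mid-depth of clay below the footing base: z = 2.8 + 3.4/2 = 4.5 m.
Stress increase at mid-clay by the 2:1 spreading method:
Δσ = qBL/((B+z)(L+z)) = 297×5.8×5.8/((5.8+4.5)(5.8+4.5)) = 94.176 kPa
Final effective stress: σ'_f = σ'_0 + Δσ = 99.8 + 94.176 = 193.98 kPa.
Normally consolidated clay, so the full stress increment lies on the virgin compression line:
S_c = C_c·H/(1+e₀)·log₁₀(σ'_f/σ'_0) = 0.3×3.4/(1+1.02)×log₁₀(193.98/99.8)
    = 0.50495 × 0.28863 = 0.1457 m

S_c ≈ 146 mm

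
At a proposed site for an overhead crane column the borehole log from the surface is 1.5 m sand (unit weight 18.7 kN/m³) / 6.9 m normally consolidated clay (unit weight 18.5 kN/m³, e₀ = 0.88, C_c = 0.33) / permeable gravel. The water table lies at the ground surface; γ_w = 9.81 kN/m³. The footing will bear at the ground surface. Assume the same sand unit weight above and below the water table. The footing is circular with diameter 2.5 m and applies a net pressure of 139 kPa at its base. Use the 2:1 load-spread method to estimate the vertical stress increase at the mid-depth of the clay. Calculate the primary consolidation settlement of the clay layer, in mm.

S_c ≈ 162 mm

Mid-depth of clay below the ground surface: z = 1.5 + 6.9/2 = 4.95 m.
Total vertical stress at mid-clay: σ_v = 18.7×1.5 + 18.5×3.45 = 91.875 kPa.
Pore pressure: u = 9.81×(4.95 − 0) = 48.56 kPa.
Initial effective stress: σ'_0 = σ_v − u = 91.875 − 48.56 = 43.315 kPa.
Stress increase at mid-clay by the 2:1 spreading method:
Δσ ≈ qD²/(D+z)² = 139×2.5²/(2.5+4.95)² = 15.652 kPa
Final effective stress: σ'_f = σ'_0 + Δσ = 43.315 + 15.652 = 58.967 kPa.
Normally consolidated clay, so the full stress increment lies on the virgin compression line:
S_c = C_c·H/(1+e₀)·log₁₀(σ'_f/σ'_0) = 0.33×6.9/(1+0.88)×log₁₀(58.967/43.315)
    = 1.2112 × 0.13397 = 0.1623 m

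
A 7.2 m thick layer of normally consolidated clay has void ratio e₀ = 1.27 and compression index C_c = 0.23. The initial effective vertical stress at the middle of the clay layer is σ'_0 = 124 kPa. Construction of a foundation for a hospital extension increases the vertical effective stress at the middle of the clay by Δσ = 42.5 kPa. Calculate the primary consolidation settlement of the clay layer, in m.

Final effective stress: σ'_f = σ'_0 + Δσ = 124 + 42.5 = 166.5 kPa.
Normally consolidated clay, so the full stress increment lies on the virgin compression line:
S_c = C_c·H/(1+e₀)·log₁₀(σ'_f/σ'_0) = 0.23×7.2/(1+1.27)×log₁₀(166.5/124)
    = 0.72952 × 0.12799 = 0.09337 m

S_c ≈ 0.0934 m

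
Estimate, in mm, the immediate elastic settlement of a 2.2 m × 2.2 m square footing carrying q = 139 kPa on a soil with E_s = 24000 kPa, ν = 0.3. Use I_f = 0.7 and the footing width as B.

Immediate (elastic) settlement: S_e = q·B·(1−ν²)/E_s · I_f.
S_e = 139 × 2.2 × (1 − 0.3²) / 24000 × 0.7
    = 139 × 2.2 × 0.91 / 24000 × 0.7
    = 0.008116 m = 8.116 mm

S_e ≈ 8.12 mm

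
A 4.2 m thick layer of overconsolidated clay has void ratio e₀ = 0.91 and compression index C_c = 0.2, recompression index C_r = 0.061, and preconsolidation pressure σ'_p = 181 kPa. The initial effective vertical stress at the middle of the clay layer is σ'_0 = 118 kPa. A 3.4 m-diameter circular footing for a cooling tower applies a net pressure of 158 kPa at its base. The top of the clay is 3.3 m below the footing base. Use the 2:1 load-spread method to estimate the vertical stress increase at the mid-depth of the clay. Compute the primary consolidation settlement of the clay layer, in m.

Mid-depth of clay below the footing base: z = 3.3 + 4.2/2 = 5.4 m.
Stress increase at mid-clay by the 2:1 spreading method:
Δσ ≈ qD²/(D+z)² = 158×3.4²/(3.4+5.4)² = 23.586 kPa
Final effective stress: σ'_f = 118 + 23.586 = 141.59 kPa.
σ'_f = 141.59 ≤ σ'_p = 181 kPa, so the clay remains overconsolidated and only the recompression index applies:
S_c = C_r·H/(1+e₀)·log₁₀(σ'_f/σ'_0) = 0.061×4.2/1.91×log₁₀(141.59/118)
    = 0.13414 × 0.079151 = 0.01062 m

S_c ≈ 0.0106 m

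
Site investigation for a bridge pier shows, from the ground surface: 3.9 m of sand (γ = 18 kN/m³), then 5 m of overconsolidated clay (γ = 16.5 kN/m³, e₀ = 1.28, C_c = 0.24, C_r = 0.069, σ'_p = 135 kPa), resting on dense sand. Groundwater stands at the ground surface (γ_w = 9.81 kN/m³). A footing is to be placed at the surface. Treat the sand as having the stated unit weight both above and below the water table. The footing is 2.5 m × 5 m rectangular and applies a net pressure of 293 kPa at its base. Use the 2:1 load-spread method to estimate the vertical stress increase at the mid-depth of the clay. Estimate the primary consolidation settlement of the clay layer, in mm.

S_c ≈ 36.5 mm

Mid-depth of clay below the ground surface: z = 3.9 + 5/2 = 6.4 m.
Total vertical stress at mid-clay: σ_v = 18×3.9 + 16.5×2.5 = 111.45 kPa.
Pore pressure: u = 9.81×(6.4 − 0) = 62.784 kPa.
Initial effective stress: σ'_0 = σ_v − u = 111.45 − 62.784 = 48.666 kPa.
Stress increase at mid-clay by the 2:1 spreading method:
Δσ = qBL/((B+z)(L+z)) = 293×2.5×5/((2.5+6.4)(5+6.4)) = 36.098 kPa
Final effective stress: σ'_f = 48.666 + 36.098 = 84.764 kPa.
σ'_f = 84.764 ≤ σ'_p = 135 kPa, so the clay remains overconsolidated and only the recompression index applies:
S_c = C_r·H/(1+e₀)·log₁₀(σ'_f/σ'_0) = 0.069×5/2.28×log₁₀(84.764/48.666)
    = 0.15132 × 0.24099 = 0.03647 m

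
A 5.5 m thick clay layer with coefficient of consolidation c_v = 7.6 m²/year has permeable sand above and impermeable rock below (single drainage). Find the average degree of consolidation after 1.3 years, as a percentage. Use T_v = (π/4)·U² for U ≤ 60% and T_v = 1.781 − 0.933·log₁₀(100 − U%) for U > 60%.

U ≈ 63.8 %

Drainage path length: H_d = H = 5.5 m (single drainage).
T_v = c_v·t/H_d² = 7.6×1.3/5.5² = 0.32661.
T_v = 0.32661 corresponds to the U > 60% branch:
U = 1 − 10^((1.781 − T_v)/0.933)/100 = 0.6379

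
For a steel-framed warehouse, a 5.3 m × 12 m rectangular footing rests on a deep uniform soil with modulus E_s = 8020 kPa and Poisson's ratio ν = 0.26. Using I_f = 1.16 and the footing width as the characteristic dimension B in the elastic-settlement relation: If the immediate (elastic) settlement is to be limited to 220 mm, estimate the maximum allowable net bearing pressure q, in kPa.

q ≈ 308 kPa

S_e = q·B·(1−ν²)/E_s · I_f  ⇒  q = S_e·E_s / (B·(1−ν²)·I_f).
q = 0.22 × 8020 / (5.3 × 0.9324 × 1.16) = 307.8 kPa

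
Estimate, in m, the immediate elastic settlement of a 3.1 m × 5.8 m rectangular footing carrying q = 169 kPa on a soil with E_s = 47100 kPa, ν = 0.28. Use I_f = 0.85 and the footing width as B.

S_e ≈ 0.00871 m

Immediate (elastic) settlement: S_e = q·B·(1−ν²)/E_s · I_f.
S_e = 169 × 3.1 × (1 − 0.28²) / 47100 × 0.85
    = 169 × 3.1 × 0.9216 / 47100 × 0.85
    = 0.008713 m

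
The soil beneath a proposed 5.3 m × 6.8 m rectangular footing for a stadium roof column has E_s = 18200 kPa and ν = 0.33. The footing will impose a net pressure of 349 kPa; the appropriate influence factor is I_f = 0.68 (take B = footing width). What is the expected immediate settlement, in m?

S_e ≈ 0.0616 m

Immediate (elastic) settlement: S_e = q·B·(1−ν²)/E_s · I_f.
S_e = 349 × 5.3 × (1 − 0.33²) / 18200 × 0.68
    = 349 × 5.3 × 0.8911 / 18200 × 0.68
    = 0.06158 m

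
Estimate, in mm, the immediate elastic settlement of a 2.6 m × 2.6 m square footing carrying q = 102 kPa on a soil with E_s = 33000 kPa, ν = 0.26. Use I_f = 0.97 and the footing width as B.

Immediate (elastic) settlement: S_e = q·B·(1−ν²)/E_s · I_f.
S_e = 102 × 2.6 × (1 − 0.26²) / 33000 × 0.97
    = 102 × 2.6 × 0.9324 / 33000 × 0.97
    = 0.007268 m = 7.268 mm

S_e ≈ 7.27 mm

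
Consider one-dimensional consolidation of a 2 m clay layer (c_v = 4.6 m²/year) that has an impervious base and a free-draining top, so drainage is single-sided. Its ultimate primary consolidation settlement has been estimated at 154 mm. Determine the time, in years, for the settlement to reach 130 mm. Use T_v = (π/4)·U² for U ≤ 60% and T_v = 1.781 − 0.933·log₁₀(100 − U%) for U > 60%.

t ≈ 0.581 years

Drainage path length: H_d = H = 2 m (single drainage).
U = S(t)/S_ult = 130/154 = 0.8442.
U > 60%: T_v = 1.781 − 0.933·log₁₀(100 − 84.416) = 0.66822.
t = T_v·H_d²/c_v = 0.66822×2²/4.6 = 0.5811 years.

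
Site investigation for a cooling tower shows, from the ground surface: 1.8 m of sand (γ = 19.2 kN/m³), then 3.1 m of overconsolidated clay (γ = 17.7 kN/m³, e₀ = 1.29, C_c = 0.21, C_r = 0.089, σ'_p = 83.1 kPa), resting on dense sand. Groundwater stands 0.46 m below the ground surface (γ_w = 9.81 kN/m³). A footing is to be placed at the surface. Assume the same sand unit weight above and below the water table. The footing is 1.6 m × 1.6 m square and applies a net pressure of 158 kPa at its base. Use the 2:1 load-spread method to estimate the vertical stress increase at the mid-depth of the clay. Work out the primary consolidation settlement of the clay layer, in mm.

S_c ≈ 20.9 mm

Mid-depth of clay below the ground surface: z = 1.8 + 3.1/2 = 3.35 m.
Total vertical stress at mid-clay: σ_v = 19.2×1.8 + 17.7×1.55 = 61.995 kPa.
Pore pressure: u = 9.81×(3.35 − 0.46) = 28.351 kPa.
Initial effective stress: σ'_0 = σ_v − u = 61.995 − 28.351 = 33.644 kPa.
Stress increase at mid-clay by the 2:1 spreading method:
Δσ = qBL/((B+z)(L+z)) = 158×1.6×1.6/((1.6+3.35)(1.6+3.35)) = 16.508 kPa
Final effective stress: σ'_f = 33.644 + 16.508 = 50.152 kPa.
σ'_f = 50.152 ≤ σ'_p = 83.1 kPa, so the clay remains overconsolidated and only the recompression index applies:
S_c = C_r·H/(1+e₀)·log₁₀(σ'_f/σ'_0) = 0.089×3.1/2.29×log₁₀(50.152/33.644)
    = 0.12048 × 0.17338 = 0.02089 m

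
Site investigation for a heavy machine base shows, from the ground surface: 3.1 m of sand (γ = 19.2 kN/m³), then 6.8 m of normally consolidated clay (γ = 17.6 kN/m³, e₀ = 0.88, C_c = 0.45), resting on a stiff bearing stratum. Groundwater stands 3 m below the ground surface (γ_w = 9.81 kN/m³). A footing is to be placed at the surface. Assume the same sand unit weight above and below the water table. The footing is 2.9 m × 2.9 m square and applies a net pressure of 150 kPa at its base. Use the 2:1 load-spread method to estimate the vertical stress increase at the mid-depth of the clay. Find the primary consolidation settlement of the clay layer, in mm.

Mid-depth of clay below the ground surface: z = 3.1 + 6.8/2 = 6.5 m.
Total vertical stress at mid-clay: σ_v = 19.2×3.1 + 17.6×3.4 = 119.36 kPa.
Pore pressure: u = 9.81×(6.5 − 3) = 34.335 kPa.
Initial effective stress: σ'_0 = σ_v − u = 119.36 − 34.335 = 85.025 kPa.
Stress increase at mid-clay by the 2:1 spreading method:
Δσ = qBL/((B+z)(L+z)) = 150×2.9×2.9/((2.9+6.5)(2.9+6.5)) = 14.277 kPa
Final effective stress: σ'_f = σ'_0 + Δσ = 85.025 + 14.277 = 99.302 kPa.
Normally consolidated clay, so the full stress increment lies on the virgin compression line:
S_c = C_c·H/(1+e₀)·log₁₀(σ'_f/σ'_0) = 0.45×6.8/(1+0.88)×log₁₀(99.302/85.025)
    = 1.6277 × 0.067411 = 0.1097 m

S_c ≈ 110 mm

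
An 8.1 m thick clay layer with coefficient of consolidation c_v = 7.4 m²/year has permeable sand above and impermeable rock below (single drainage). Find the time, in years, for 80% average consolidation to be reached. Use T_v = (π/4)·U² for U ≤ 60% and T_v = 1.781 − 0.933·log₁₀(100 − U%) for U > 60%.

t ≈ 5.03 years

Drainage path length: H_d = H = 8.1 m (single drainage).
U > 60%: T_v = 1.781 − 0.933·log₁₀(100 − 80) = 0.56714.
t = T_v·H_d²/c_v = 0.56714×8.1²/7.4 = 5.028 years.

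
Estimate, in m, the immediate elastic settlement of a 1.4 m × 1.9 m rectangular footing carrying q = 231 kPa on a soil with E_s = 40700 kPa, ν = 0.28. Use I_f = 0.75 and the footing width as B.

Immediate (elastic) settlement: S_e = q·B·(1−ν²)/E_s · I_f.
S_e = 231 × 1.4 × (1 − 0.28²) / 40700 × 0.75
    = 231 × 1.4 × 0.9216 / 40700 × 0.75
    = 0.005492 m

S_e ≈ 0.00549 m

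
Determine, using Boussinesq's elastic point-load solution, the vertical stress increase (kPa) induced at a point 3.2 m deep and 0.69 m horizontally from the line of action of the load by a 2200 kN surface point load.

Boussinesq vertical stress below a point load on an elastic half-space:
Δσ_z = 3P/(2πz²) · [1 + (r/z)²]^(−5/2)
r/z = 0.69/3.2 = 0.21562; [1+(r/z)²]^(−5/2) = 0.8926.
Δσ_z = 3×2200/(2π×3.2²) × 0.8926 = 102.58 × 0.8926 = 91.56 kPa

Δσ_z ≈ 91.6 kPa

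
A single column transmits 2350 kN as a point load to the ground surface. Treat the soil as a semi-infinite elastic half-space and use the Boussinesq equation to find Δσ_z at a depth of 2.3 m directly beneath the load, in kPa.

Δσ_z ≈ 212 kPa

Boussinesq vertical stress below a point load on an elastic half-space:
Δσ_z = 3P/(2πz²) · [1 + (r/z)²]^(−5/2)
r/z = 0/2.3 = 0; [1+(r/z)²]^(−5/2) = 1.
Δσ_z = 3×2350/(2π×2.3²) × 1 = 212.11 × 1 = 212.1 kPa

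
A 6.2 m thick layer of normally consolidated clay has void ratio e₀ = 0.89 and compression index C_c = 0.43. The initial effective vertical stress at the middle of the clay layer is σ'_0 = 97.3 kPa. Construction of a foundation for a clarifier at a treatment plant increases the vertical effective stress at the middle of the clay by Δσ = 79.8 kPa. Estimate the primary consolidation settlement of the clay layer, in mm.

S_c ≈ 367 mm

Final effective stress: σ'_f = σ'_0 + Δσ = 97.3 + 79.8 = 177.1 kPa.
Normally consolidated clay, so the full stress increment lies on the virgin compression line:
S_c = C_c·H/(1+e₀)·log₁₀(σ'_f/σ'_0) = 0.43×6.2/(1+0.89)×log₁₀(177.1/97.3)
    = 1.4106 × 0.26011 = 0.3669 m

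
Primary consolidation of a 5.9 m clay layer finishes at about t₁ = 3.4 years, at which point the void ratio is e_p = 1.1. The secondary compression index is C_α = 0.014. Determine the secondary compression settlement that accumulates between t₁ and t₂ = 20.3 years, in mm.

Secondary compression: S_s = C_α·H/(1+e_p)·log₁₀(t₂/t₁)
S_s = 0.014×5.9/(1+1.1)×log₁₀(20.3/3.4)
    = 0.03933 × 0.776 = 0.03052 m

S_s ≈ 30.5 mm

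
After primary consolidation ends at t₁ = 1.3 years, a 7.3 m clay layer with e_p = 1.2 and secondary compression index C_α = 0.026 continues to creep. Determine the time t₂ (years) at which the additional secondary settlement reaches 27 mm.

S_s = C_α·H/(1+e_p)·log₁₀(t₂/t₁) ⇒ log₁₀(t₂/t₁) = S_s·(1+e_p)/(C_α·H).
log₁₀(t₂/t₁) = 0.027 × (1+1.2) / (0.026×7.3) = 0.313
t₂ = t₁ × 10^0.313 = 1.3 × 2.056 = 2.672 years

t₂ ≈ 2.67 years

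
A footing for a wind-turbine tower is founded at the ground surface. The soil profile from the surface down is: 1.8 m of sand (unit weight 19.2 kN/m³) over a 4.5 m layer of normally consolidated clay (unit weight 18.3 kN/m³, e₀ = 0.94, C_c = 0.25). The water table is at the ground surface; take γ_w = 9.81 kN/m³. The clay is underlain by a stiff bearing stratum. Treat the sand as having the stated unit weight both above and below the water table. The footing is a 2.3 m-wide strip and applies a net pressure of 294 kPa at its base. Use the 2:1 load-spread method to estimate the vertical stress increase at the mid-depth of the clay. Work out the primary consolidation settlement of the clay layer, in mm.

Mid-depth of clay below the ground surface: z = 1.8 + 4.5/2 = 4.05 m.
Total vertical stress at mid-clay: σ_v = 19.2×1.8 + 18.3×2.25 = 75.735 kPa.
Pore pressure: u = 9.81×(4.05 − 0) = 39.73 kPa.
Initial effective stress: σ'_0 = σ_v − u = 75.735 − 39.73 = 36.005 kPa.
Stress increase at mid-clay by the 2:1 spreading method:
Δσ = qB/(B+z) = 294×2.3/(2.3+4.05) = 106.49 kPa
Final effective stress: σ'_f = σ'_0 + Δσ = 36.005 + 106.49 = 142.5 kPa.
Normally consolidated clay, so the full stress increment lies on the virgin compression line:
S_c = C_c·H/(1+e₀)·log₁₀(σ'_f/σ'_0) = 0.25×4.5/(1+0.94)×log₁₀(142.5/36.005)
    = 0.5799 × 0.59745 = 0.3465 m

S_c ≈ 346 mm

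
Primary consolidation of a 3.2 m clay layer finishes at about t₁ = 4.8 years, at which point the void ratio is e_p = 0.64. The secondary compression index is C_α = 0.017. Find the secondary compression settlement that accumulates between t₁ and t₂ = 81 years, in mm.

S_s ≈ 40.7 mm

Secondary compression: S_s = C_α·H/(1+e_p)·log₁₀(t₂/t₁)
S_s = 0.017×3.2/(1+0.64)×log₁₀(81/4.8)
    = 0.03317 × 1.227 = 0.04071 m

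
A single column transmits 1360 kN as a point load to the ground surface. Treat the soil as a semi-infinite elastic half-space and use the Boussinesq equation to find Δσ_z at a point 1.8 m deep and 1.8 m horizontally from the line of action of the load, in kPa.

Boussinesq vertical stress below a point load on an elastic half-space:
Δσ_z = 3P/(2πz²) · [1 + (r/z)²]^(−5/2)
r/z = 1.8/1.8 = 1; [1+(r/z)²]^(−5/2) = 0.17678.
Δσ_z = 3×1360/(2π×1.8²) × 0.17678 = 200.42 × 0.17678 = 35.43 kPa

Δσ_z ≈ 35.4 kPa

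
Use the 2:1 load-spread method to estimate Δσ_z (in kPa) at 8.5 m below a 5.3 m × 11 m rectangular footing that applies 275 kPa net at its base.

Δσ_z ≈ 59.6 kPa

By the 2:1 method the load spreads at 1 horizontal : 2 vertical, so at depth z the loaded area has grown by z in each plan dimension:
Δσ = qBL/((B+z)(L+z)) = 275×5.3×11/((5.3+8.5)(11+8.5)) = 59.578 kPa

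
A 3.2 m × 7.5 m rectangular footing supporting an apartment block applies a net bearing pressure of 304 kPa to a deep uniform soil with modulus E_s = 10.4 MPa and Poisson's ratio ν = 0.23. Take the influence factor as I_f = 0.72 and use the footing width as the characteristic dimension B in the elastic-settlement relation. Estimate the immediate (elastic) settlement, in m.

Immediate (elastic) settlement: S_e = q·B·(1−ν²)/E_s · I_f.
E_s = 10.4 MPa = 10400 kPa.
S_e = 304 × 3.2 × (1 − 0.23²) / 10400 × 0.72
    = 304 × 3.2 × 0.9471 / 10400 × 0.72
    = 0.06378 m

S_e ≈ 0.0638 m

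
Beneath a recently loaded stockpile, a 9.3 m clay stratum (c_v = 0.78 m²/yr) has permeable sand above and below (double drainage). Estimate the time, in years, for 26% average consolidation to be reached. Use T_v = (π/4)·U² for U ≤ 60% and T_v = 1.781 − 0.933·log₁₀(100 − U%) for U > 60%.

Drainage path length: H_d = H/2 = 4.65 m (double drainage).
U ≤ 60%: T_v = (π/4)·U² = (π/4)×0.26² = 0.053093.
t = T_v·H_d²/c_v = 0.053093×4.65²/0.78 = 1.472 years.

t ≈ 1.47 years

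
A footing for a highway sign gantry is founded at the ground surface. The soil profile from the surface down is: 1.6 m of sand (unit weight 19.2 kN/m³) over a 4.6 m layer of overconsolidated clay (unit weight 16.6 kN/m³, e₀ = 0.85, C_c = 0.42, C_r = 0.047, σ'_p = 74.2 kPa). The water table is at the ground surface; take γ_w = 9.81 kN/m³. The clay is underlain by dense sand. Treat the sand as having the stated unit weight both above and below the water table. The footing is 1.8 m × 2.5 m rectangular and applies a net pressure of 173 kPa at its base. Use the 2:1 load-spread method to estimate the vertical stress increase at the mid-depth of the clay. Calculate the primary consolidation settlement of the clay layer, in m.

Mid-depth of clay below the ground surface: z = 1.6 + 4.6/2 = 3.9 m.
Total vertical stress at mid-clay: σ_v = 19.2×1.6 + 16.6×2.3 = 68.9 kPa.
Pore pressure: u = 9.81×(3.9 − 0) = 38.259 kPa.
Initial effective stress: σ'_0 = σ_v − u = 68.9 − 38.259 = 30.641 kPa.
Stress increase at mid-clay by the 2:1 spreading method:
Δσ = qBL/((B+z)(L+z)) = 173×1.8×2.5/((1.8+3.9)(2.5+3.9)) = 21.34 kPa
Final effective stress: σ'_f = 30.641 + 21.34 = 51.981 kPa.
σ'_f = 51.981 ≤ σ'_p = 74.2 kPa, so the clay remains overconsolidated and only the recompression index applies:
S_c = C_r·H/(1+e₀)·log₁₀(σ'_f/σ'_0) = 0.047×4.6/1.85×log₁₀(51.981/30.641)
    = 0.11687 × 0.22954 = 0.02683 m

S_c ≈ 0.0268 m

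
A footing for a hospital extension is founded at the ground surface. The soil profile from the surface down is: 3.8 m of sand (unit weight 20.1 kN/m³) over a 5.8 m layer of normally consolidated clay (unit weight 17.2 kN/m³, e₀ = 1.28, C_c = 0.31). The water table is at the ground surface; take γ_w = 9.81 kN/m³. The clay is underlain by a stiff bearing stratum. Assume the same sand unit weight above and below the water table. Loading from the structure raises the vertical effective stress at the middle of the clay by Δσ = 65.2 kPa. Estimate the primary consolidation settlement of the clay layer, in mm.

S_c ≈ 250 mm

Mid-depth of clay below the ground surface: z = 3.8 + 5.8/2 = 6.7 m.
Total vertical stress at mid-clay: σ_v = 20.1×3.8 + 17.2×2.9 = 126.26 kPa.
Pore pressure: u = 9.81×(6.7 − 0) = 65.727 kPa.
Initial effective stress: σ'_0 = σ_v − u = 126.26 − 65.727 = 60.533 kPa.
Final effective stress: σ'_f = σ'_0 + Δσ = 60.533 + 65.2 = 125.73 kPa.
Normally consolidated clay, so the full stress increment lies on the virgin compression line:
S_c = C_c·H/(1+e₀)·log₁₀(σ'_f/σ'_0) = 0.31×5.8/(1+1.28)×log₁₀(125.73/60.533)
    = 0.7886 × 0.31745 = 0.2503 m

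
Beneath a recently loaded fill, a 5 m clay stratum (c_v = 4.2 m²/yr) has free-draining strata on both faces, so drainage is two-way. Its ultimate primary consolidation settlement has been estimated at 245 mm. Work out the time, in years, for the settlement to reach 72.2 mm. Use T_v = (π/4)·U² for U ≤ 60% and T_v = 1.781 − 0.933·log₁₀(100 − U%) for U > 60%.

t ≈ 0.101 years

Drainage path length: H_d = H/2 = 2.5 m (double drainage).
U = S(t)/S_ult = 72.2/245 = 0.2947.
U ≤ 60%: T_v = (π/4)·U² = (π/4)×0.29469² = 0.068207.
t = T_v·H_d²/c_v = 0.068207×2.5²/4.2 = 0.1015 years.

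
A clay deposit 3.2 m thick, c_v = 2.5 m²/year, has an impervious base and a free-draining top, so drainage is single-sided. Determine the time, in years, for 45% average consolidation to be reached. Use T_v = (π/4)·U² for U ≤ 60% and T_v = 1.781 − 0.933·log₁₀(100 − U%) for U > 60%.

t ≈ 0.651 years

Drainage path length: H_d = H = 3.2 m (single drainage).
U ≤ 60%: T_v = (π/4)·U² = (π/4)×0.45² = 0.15904.
t = T_v·H_d²/c_v = 0.15904×3.2²/2.5 = 0.6514 years.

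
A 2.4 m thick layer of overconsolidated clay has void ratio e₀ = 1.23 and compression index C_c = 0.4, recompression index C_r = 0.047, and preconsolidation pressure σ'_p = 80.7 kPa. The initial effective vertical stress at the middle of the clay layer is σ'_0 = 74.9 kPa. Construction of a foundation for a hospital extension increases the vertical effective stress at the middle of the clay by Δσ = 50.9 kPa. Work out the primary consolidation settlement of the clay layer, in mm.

Final effective stress: σ'_f = 74.9 + 50.9 = 125.8 kPa.
σ'_f = 125.8 > σ'_p = 80.7 kPa, so the stress path crosses the preconsolidation pressure — recompression up to σ'_p, then virgin compression beyond:
S_c = H/(1+e₀)·[C_r·log₁₀(σ'_p/σ'_0) + C_c·log₁₀(σ'_f/σ'_p)]
    = 2.4/2.23 × [0.047×log₁₀(80.7/74.9) + 0.4×log₁₀(125.8/80.7)]
    = 1.0762 × [0.0015224 + 0.077123] = 0.08464 m

S_c ≈ 84.6 mm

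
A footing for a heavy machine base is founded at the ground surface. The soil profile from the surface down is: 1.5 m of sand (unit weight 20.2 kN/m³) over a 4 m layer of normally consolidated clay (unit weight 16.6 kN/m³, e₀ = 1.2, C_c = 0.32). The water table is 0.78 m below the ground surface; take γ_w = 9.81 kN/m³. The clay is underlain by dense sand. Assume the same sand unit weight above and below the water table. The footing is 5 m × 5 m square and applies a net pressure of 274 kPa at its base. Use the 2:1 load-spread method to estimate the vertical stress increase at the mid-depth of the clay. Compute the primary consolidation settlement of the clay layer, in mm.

Mid-depth of clay below the ground surface: z = 1.5 + 4/2 = 3.5 m.
Total vertical stress at mid-clay: σ_v = 20.2×1.5 + 16.6×2 = 63.5 kPa.
Pore pressure: u = 9.81×(3.5 − 0.78) = 26.683 kPa.
Initial effective stress: σ'_0 = σ_v − u = 63.5 − 26.683 = 36.817 kPa.
Stress increase at mid-clay by the 2:1 spreading method:
Δσ = qBL/((B+z)(L+z)) = 274×5×5/((5+3.5)(5+3.5)) = 94.81 kPa
Final effective stress: σ'_f = σ'_0 + Δσ = 36.817 + 94.81 = 131.63 kPa.
Normally consolidated clay, so the full stress increment lies on the virgin compression line:
S_c = C_c·H/(1+e₀)·log₁₀(σ'_f/σ'_0) = 0.32×4/(1+1.2)×log₁₀(131.63/36.817)
    = 0.58182 × 0.55331 = 0.3219 m

S_c ≈ 322 mm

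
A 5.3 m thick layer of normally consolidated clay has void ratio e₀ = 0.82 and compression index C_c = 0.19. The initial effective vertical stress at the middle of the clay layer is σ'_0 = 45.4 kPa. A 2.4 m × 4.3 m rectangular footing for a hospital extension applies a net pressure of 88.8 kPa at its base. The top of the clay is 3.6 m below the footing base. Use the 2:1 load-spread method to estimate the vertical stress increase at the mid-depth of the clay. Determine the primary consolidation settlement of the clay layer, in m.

S_c ≈ 0.048 m

Mid-depth of clay below the footing base: z = 3.6 + 5.3/2 = 6.25 m.
Stress increase at mid-clay by the 2:1 spreading method:
Δσ = qBL/((B+z)(L+z)) = 88.8×2.4×4.3/((2.4+6.25)(4.3+6.25)) = 10.042 kPa
Final effective stress: σ'_f = σ'_0 + Δσ = 45.4 + 10.042 = 55.442 kPa.
Normally consolidated clay, so the full stress increment lies on the virgin compression line:
S_c = C_c·H/(1+e₀)·log₁₀(σ'_f/σ'_0) = 0.19×5.3/(1+0.82)×log₁₀(55.442/45.4)
    = 0.5533 × 0.086783 = 0.04802 m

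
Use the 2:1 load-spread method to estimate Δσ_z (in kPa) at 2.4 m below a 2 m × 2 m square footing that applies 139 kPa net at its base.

Δσ_z ≈ 28.7 kPa

By the 2:1 method the load spreads at 1 horizontal : 2 vertical, so at depth z the loaded area has grown by z in each plan dimension:
Δσ = qBL/((B+z)(L+z)) = 139×2×2/((2+2.4)(2+2.4)) = 28.719 kPa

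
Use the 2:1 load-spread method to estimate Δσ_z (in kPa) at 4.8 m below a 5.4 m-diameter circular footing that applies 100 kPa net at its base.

Δσ_z ≈ 28 kPa

By the 2:1 method the load spreads at 1 horizontal : 2 vertical, so at depth z the loaded area has grown by z in each plan dimension:
Δσ ≈ qD²/(D+z)² = 100×5.4²/(5.4+4.8)² = 28.028 kPa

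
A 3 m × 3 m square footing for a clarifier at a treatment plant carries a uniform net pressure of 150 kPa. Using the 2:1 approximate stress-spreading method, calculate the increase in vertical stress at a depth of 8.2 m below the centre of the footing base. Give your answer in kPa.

Δσ_z ≈ 10.8 kPa

By the 2:1 method the load spreads at 1 horizontal : 2 vertical, so at depth z the loaded area has grown by z in each plan dimension:
Δσ = qBL/((B+z)(L+z)) = 150×3×3/((3+8.2)(3+8.2)) = 10.762 kPa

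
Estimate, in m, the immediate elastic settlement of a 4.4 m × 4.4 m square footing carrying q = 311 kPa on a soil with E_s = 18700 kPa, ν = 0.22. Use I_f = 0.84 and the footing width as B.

S_e ≈ 0.0585 m

Immediate (elastic) settlement: S_e = q·B·(1−ν²)/E_s · I_f.
S_e = 311 × 4.4 × (1 − 0.22²) / 18700 × 0.84
    = 311 × 4.4 × 0.9516 / 18700 × 0.84
    = 0.05849 m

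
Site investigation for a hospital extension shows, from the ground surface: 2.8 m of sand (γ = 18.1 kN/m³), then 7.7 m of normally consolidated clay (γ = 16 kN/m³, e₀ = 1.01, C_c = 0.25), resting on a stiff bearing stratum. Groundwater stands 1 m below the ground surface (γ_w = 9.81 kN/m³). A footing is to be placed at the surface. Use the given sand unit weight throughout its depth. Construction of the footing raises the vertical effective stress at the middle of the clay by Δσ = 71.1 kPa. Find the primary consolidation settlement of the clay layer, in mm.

Mid-depth of clay below the ground surface: z = 2.8 + 7.7/2 = 6.65 m.
Total vertical stress at mid-clay: σ_v = 18.1×2.8 + 16×3.85 = 112.28 kPa.
Pore pressure: u = 9.81×(6.65 − 1) = 55.427 kPa.
Initial effective stress: σ'_0 = σ_v − u = 112.28 − 55.427 = 56.853 kPa.
Final effective stress: σ'_f = σ'_0 + Δσ = 56.853 + 71.1 = 127.95 kPa.
Normally consolidated clay, so the full stress increment lies on the virgin compression line:
S_c = C_c·H/(1+e₀)·log₁₀(σ'_f/σ'_0) = 0.25×7.7/(1+1.01)×log₁₀(127.95/56.853)
    = 0.95771 × 0.35229 = 0.3374 m

S_c ≈ 337 mm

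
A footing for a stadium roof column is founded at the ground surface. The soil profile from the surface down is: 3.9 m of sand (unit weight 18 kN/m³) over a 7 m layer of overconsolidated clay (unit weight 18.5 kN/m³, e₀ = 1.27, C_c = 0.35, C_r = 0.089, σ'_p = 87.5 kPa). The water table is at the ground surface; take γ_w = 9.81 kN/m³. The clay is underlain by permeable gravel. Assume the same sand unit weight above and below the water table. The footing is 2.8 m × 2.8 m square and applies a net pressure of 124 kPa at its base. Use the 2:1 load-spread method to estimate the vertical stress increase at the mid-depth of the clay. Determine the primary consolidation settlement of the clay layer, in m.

Mid-depth of clay below the ground surface: z = 3.9 + 7/2 = 7.4 m.
Total vertical stress at mid-clay: σ_v = 18×3.9 + 18.5×3.5 = 134.95 kPa.
Pore pressure: u = 9.81×(7.4 − 0) = 72.594 kPa.
Initial effective stress: σ'_0 = σ_v − u = 134.95 − 72.594 = 62.356 kPa.
Stress increase at mid-clay by the 2:1 spreading method:
Δσ = qBL/((B+z)(L+z)) = 124×2.8×2.8/((2.8+7.4)(2.8+7.4)) = 9.3441 kPa
Final effective stress: σ'_f = 62.356 + 9.3441 = 71.7 kPa.
σ'_f = 71.7 ≤ σ'_p = 87.5 kPa, so the clay remains overconsolidated and only the recompression index applies:
S_c = C_r·H/(1+e₀)·log₁₀(σ'_f/σ'_0) = 0.089×7/2.27×log₁₀(71.7/62.356)
    = 0.27445 × 0.060641 = 0.01664 m

S_c ≈ 0.0166 m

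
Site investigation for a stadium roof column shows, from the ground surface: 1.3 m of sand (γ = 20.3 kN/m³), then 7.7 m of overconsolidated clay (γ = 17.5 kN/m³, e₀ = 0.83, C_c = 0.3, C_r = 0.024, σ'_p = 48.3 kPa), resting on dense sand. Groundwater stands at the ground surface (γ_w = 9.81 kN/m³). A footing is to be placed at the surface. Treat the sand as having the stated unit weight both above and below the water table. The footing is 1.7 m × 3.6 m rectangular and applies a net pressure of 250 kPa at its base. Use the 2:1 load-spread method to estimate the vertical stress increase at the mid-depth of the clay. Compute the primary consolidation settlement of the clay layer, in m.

S_c ≈ 0.199 m

Mid-depth of clay below the ground surface: z = 1.3 + 7.7/2 = 5.15 m.
Total vertical stress at mid-clay: σ_v = 20.3×1.3 + 17.5×3.85 = 93.765 kPa.
Pore pressure: u = 9.81×(5.15 − 0) = 50.522 kPa.
Initial effective stress: σ'_0 = σ_v − u = 93.765 − 50.522 = 43.243 kPa.
Stress increase at mid-clay by the 2:1 spreading method:
Δσ = qBL/((B+z)(L+z)) = 250×1.7×3.6/((1.7+5.15)(3.6+5.15)) = 25.527 kPa
Final effective stress: σ'_f = 43.243 + 25.527 = 68.77 kPa.
σ'_f = 68.77 > σ'_p = 48.3 kPa, so the stress path crosses the preconsolidation pressure — recompression up to σ'_p, then virgin compression beyond:
S_c = H/(1+e₀)·[C_r·log₁₀(σ'_p/σ'_0) + C_c·log₁₀(σ'_f/σ'_p)]
    = 7.7/1.83 × [0.024×log₁₀(48.3/43.243) + 0.3×log₁₀(68.77/48.3)]
    = 4.2077 × [0.0011528 + 0.046036] = 0.1986 m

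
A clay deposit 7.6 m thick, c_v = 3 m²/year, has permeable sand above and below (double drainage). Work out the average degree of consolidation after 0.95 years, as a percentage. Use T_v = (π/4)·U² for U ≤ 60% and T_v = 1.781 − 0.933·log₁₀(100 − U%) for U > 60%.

U ≈ 50.1 %

Drainage path length: H_d = H/2 = 3.8 m (double drainage).
T_v = c_v·t/H_d² = 3×0.95/3.8² = 0.19737.
T_v = 0.19737 corresponds to the U ≤ 60% branch:
U = √(4T_v/π) = 0.5013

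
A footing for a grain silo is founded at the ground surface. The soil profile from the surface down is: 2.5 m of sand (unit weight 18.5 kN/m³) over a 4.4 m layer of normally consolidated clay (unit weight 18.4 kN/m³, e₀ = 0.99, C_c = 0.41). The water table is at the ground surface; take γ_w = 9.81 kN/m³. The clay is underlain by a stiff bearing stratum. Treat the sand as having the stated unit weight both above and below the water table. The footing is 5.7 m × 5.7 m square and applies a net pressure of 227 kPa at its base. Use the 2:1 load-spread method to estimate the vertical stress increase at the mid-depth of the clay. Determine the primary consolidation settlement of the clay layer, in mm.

Mid-depth of clay below the ground surface: z = 2.5 + 4.4/2 = 4.7 m.
Total vertical stress at mid-clay: σ_v = 18.5×2.5 + 18.4×2.2 = 86.73 kPa.
Pore pressure: u = 9.81×(4.7 − 0) = 46.107 kPa.
Initial effective stress: σ'_0 = σ_v − u = 86.73 − 46.107 = 40.623 kPa.
Stress increase at mid-clay by the 2:1 spreading method:
Δσ = qBL/((B+z)(L+z)) = 227×5.7×5.7/((5.7+4.7)(5.7+4.7)) = 68.188 kPa
Final effective stress: σ'_f = σ'_0 + Δσ = 40.623 + 68.188 = 108.81 kPa.
Normally consolidated clay, so the full stress increment lies on the virgin compression line:
S_c = C_c·H/(1+e₀)·log₁₀(σ'_f/σ'_0) = 0.41×4.4/(1+0.99)×log₁₀(108.81/40.623)
    = 0.90653 × 0.4279 = 0.3879 m

S_c ≈ 388 mm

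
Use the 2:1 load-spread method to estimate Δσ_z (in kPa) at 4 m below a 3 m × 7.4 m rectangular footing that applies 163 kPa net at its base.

By the 2:1 method the load spreads at 1 horizontal : 2 vertical, so at depth z the loaded area has grown by z in each plan dimension:
Δσ = qBL/((B+z)(L+z)) = 163×3×7.4/((3+4)(7.4+4)) = 45.346 kPa

Δσ_z ≈ 45.3 kPa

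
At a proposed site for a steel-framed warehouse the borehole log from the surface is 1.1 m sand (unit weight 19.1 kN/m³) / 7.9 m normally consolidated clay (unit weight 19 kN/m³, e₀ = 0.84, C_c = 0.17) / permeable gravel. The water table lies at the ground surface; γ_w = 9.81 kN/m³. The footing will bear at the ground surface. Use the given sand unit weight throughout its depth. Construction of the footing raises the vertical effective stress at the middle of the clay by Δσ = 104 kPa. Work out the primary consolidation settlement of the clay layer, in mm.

S_c ≈ 372 mm

Mid-depth of clay below the ground surface: z = 1.1 + 7.9/2 = 5.05 m.
Total vertical stress at mid-clay: σ_v = 19.1×1.1 + 19×3.95 = 96.06 kPa.
Pore pressure: u = 9.81×(5.05 − 0) = 49.541 kPa.
Initial effective stress: σ'_0 = σ_v − u = 96.06 − 49.541 = 46.519 kPa.
Final effective stress: σ'_f = σ'_0 + Δσ = 46.519 + 104 = 150.52 kPa.
Normally consolidated clay, so the full stress increment lies on the virgin compression line:
S_c = C_c·H/(1+e₀)·log₁₀(σ'_f/σ'_0) = 0.17×7.9/(1+0.84)×log₁₀(150.52/46.519)
    = 0.72989 × 0.50996 = 0.3722 m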